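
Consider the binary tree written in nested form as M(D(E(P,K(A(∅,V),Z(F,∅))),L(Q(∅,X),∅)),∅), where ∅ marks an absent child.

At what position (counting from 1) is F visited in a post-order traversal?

4

Post-order visits the left subtree, then the right subtree, then the node.
At M: go left to D.
  At D: go left to E.
    At E: go left to P.
      P is a leaf — visit P.
    At E: go right to K.
      At K: go left to A.
        At A: no left child.
        At A: go right to V.
          V is a leaf — visit V.
        Visit A.
      At K: go right to Z.
        At Z: go left to F.
          F is a leaf — visit F.
        At Z: no right child.
        Visit Z.
      Visit K.
    Visit E.
  At D: go right to L.
    At L: go left to Q.
      At Q: no left child.
      At Q: go right to X.
        X is a leaf — visit X.
      Visit Q.
    At L: no right child.
    Visit L.
  Visit D.
At M: no right child.
Visit M.
Full post-order sequence: P, V, A, F, Z, K, E, X, Q, L, D, M.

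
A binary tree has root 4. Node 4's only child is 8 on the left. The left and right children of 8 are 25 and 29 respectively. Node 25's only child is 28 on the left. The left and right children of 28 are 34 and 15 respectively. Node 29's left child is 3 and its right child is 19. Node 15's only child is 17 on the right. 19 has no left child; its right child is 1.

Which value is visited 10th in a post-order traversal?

8

Post-order visits the left subtree, then the right subtree, then the node.
At 4: go left to 8.
  At 8: go left to 25.
    At 25: go left to 28.
      At 28: go left to 34.
        34 is a leaf — visit 34.
      At 28: go right to 15.
        At 15: no left child.
        At 15: go right to 17.
          17 is a leaf — visit 17.
        Visit 15.
      Visit 28.
    At 25: no right child.
    Visit 25.
  At 8: go right to 29.
    At 29: go left to 3.
      3 is a leaf — visit 3.
    At 29: go right to 19.
      At 19: no left child.
      At 19: go right to 1.
        1 is a leaf — visit 1.
      Visit 19.
    Visit 29.
  Visit 8.
At 4: no right child.
Visit 4.
Full post-order sequence: 34, 17, 15, 28, 25, 3, 1, 19, 29, 8, 4.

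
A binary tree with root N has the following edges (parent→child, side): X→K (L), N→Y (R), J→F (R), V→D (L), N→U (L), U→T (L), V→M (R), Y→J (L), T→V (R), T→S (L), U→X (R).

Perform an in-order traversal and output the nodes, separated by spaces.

S T D V M U K X N J F Y

In-order visits the left subtree, then the node, then the right subtree.
At N: go left to U.
  At U: go left to T.
    At T: go left to S.
      S is a leaf — visit S.
    Visit T.
    At T: go right to V.
      At V: go left to D.
        D is a leaf — visit D.
      Visit V.
      At V: go right to M.
        M is a leaf — visit M.
  Visit U.
  At U: go right to X.
    At X: go left to K.
      K is a leaf — visit K.
    Visit X.
    At X: no right child.
Visit N.
At N: go right to Y.
  At Y: go left to J.
    At J: no left child.
    Visit J.
    At J: go right to F.
      F is a leaf — visit F.
  Visit Y.
  At Y: no right child.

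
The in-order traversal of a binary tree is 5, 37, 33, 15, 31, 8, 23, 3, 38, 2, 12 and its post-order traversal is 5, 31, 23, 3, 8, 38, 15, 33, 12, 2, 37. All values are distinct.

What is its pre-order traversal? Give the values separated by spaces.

37 5 2 33 15 38 8 31 3 23 12

The last element of post-order is the root; it splits in-order into left and right subtrees.
Root 37: left subtree has 1 node {5}, right has 9 {33, 15, 31, 8, 23, 3, 38, 2, 12}.
  Root 2: left subtree has 7 nodes {33, 15, 31, 8, 23, 3, 38}, right has 1 {12}.
    Root 33: left subtree has 0 nodes { }, right has 6 {15, 31, 8, 23, 3, 38}.
      Root 15: left subtree has 0 nodes { }, right has 5 {31, 8, 23, 3, 38}.
        Root 38: left subtree has 4 nodes {31, 8, 23, 3}, right has 0 { }.
          Root 8: left subtree has 1 node {31}, right has 2 {23, 3}.
            Root 3: left subtree has 1 node {23}, right has 0 { }.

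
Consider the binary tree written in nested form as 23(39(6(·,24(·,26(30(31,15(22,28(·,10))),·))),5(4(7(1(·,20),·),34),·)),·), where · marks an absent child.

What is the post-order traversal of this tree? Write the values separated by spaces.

31 22 10 28 15 30 26 24 6 20 1 7 34 4 5 39 23

Post-order visits the left subtree, then the right subtree, then the node.
At 23: go left to 39.
  At 39: go left to 6.
    At 6: no left child.
    At 6: go right to 24.
      At 24: no left child.
      At 24: go right to 26.
        At 26: go left to 30.
          At 30: go left to 31.
            31 is a leaf — visit 31.
          At 30: go right to 15.
            At 15: go left to 22.
              22 is a leaf — visit 22.
            At 15: go right to 28.
              At 28: no left child.
              At 28: go right to 10.
                10 is a leaf — visit 10.
              Visit 28.
            Visit 15.
          Visit 30.
        At 26: no right child.
        Visit 26.
      Visit 24.
    Visit 6.
  At 39: go right to 5.
    At 5: go left to 4.
      At 4: go left to 7.
        At 7: go left to 1.
          At 1: no left child.
          At 1: go right to 20.
            20 is a leaf — visit 20.
          Visit 1.
        At 7: no right child.
        Visit 7.
      At 4: go right to 34.
        34 is a leaf — visit 34.
      Visit 4.
    At 5: no right child.
    Visit 5.
  Visit 39.
At 23: no right child.
Visit 23.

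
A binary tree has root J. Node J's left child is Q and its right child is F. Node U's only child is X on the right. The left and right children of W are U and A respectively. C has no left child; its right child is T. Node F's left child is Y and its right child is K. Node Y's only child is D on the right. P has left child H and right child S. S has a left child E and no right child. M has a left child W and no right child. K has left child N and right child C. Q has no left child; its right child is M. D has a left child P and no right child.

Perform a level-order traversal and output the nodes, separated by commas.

J, Q, F, M, Y, K, W, D, N, C, U, A, P, T, X, H, S, E

Level-order visits nodes level by level from the root, left to right within each level.
Level 0: J
Level 1: Q, F
Level 2: M, Y, K
Level 3: W, D, N, C
Level 4: U, A, P, T
Level 5: X, H, S
Level 6: E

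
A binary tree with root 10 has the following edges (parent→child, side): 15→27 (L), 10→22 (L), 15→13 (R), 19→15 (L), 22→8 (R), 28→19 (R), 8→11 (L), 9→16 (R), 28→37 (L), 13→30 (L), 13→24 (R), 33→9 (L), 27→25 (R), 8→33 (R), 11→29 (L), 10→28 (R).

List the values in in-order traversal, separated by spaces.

22 29 11 8 9 16 33 10 37 28 27 25 15 30 13 24 19

In-order visits the left subtree, then the node, then the right subtree.
At 10: go left to 22.
  At 22: no left child.
  Visit 22.
  At 22: go right to 8.
    At 8: go left to 11.
      At 11: go left to 29.
        29 is a leaf — visit 29.
      Visit 11.
      At 11: no right child.
    Visit 8.
    At 8: go right to 33.
      At 33: go left to 9.
        At 9: no left child.
        Visit 9.
        At 9: go right to 16.
          16 is a leaf — visit 16.
      Visit 33.
      At 33: no right child.
Visit 10.
At 10: go right to 28.
  At 28: go left to 37.
    37 is a leaf — visit 37.
  Visit 28.
  At 28: go right to 19.
    At 19: go left to 15.
      At 15: go left to 27.
        At 27: no left child.
        Visit 27.
        At 27: go right to 25.
          25 is a leaf — visit 25.
      Visit 15.
      At 15: go right to 13.
        At 13: go left to 30.
          30 is a leaf — visit 30.
        Visit 13.
        At 13: go right to 24.
          24 is a leaf — visit 24.
    Visit 19.
    At 19: no right child.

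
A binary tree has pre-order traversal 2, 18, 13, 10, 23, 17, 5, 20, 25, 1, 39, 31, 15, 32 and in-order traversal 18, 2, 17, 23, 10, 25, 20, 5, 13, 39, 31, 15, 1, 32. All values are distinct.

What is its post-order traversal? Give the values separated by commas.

18, 17, 23, 25, 20, 5, 10, 15, 31, 39, 32, 1, 13, 2

The first element of pre-order is the root; it splits in-order into left and right subtrees.
Root 2: left subtree has 1 node {18}, right has 12 {17, 23, 10, 25, 20, 5, 13, 39, 31, 15, 1, 32}.
  Root 13: left subtree has 6 nodes {17, 23, 10, 25, 20, 5}, right has 5 {39, 31, 15, 1, 32}.
    Root 10: left subtree has 2 nodes {17, 23}, right has 3 {25, 20, 5}.
      Root 23: left subtree has 1 node {17}, right has 0 { }.
      Root 5: left subtree has 2 nodes {25, 20}, right has 0 { }.
        Root 20: left subtree has 1 node {25}, right has 0 { }.
    Root 1: left subtree has 3 nodes {39, 31, 15}, right has 1 {32}.
      Root 39: left subtree has 0 nodes { }, right has 2 {31, 15}.
        Root 31: left subtree has 0 nodes { }, right has 1 {15}.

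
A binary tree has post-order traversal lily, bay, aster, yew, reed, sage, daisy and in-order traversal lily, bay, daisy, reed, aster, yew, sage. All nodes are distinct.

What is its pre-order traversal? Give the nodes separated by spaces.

daisy bay lily sage reed yew aster

The last element of post-order is the root; it splits in-order into left and right subtrees.
Root daisy: left subtree has 2 nodes {lily, bay}, right has 4 {reed, aster, yew, sage}.
  Root bay: left subtree has 1 node {lily}, right has 0 { }.
  Root sage: left subtree has 3 nodes {reed, aster, yew}, right has 0 { }.
    Root reed: left subtree has 0 nodes { }, right has 2 {aster, yew}.
      Root yew: left subtree has 1 node {aster}, right has 0 { }.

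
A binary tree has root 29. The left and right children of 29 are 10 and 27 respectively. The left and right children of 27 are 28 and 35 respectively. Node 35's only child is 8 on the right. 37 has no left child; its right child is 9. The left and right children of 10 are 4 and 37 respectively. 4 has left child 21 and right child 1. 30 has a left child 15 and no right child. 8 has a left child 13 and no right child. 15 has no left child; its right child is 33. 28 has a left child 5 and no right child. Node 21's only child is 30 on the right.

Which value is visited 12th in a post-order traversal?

13

Post-order visits the left subtree, then the right subtree, then the node.
At 29: go left to 10.
  At 10: go left to 4.
    At 4: go left to 21.
      At 21: no left child.
      At 21: go right to 30.
        At 30: go left to 15.
          At 15: no left child.
          At 15: go right to 33.
            33 is a leaf — visit 33.
          Visit 15.
        At 30: no right child.
        Visit 30.
      Visit 21.
    At 4: go right to 1.
      1 is a leaf — visit 1.
    Visit 4.
  At 10: go right to 37.
    At 37: no left child.
    At 37: go right to 9.
      9 is a leaf — visit 9.
    Visit 37.
  Visit 10.
At 29: go right to 27.
  At 27: go left to 28.
    At 28: go left to 5.
      5 is a leaf — visit 5.
    At 28: no right child.
    Visit 28.
  At 27: go right to 35.
    At 35: no left child.
    At 35: go right to 8.
      At 8: go left to 13.
        13 is a leaf — visit 13.
      At 8: no right child.
      Visit 8.
    Visit 35.
  Visit 27.
Visit 29.
Full post-order sequence: 33, 15, 30, 21, 1, 4, 9, 37, 10, 5, 28, 13, 8, 35, 27, 29.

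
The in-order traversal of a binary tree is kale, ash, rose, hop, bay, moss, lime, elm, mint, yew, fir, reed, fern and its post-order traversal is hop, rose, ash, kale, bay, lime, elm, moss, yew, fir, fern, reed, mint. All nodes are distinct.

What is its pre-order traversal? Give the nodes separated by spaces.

The last element of post-order is the root; it splits in-order into left and right subtrees.
Root mint: left subtree has 8 nodes {kale, ash, rose, hop, bay, moss, lime, elm}, right has 4 {yew, fir, reed, fern}.
  Root moss: left subtree has 5 nodes {kale, ash, rose, hop, bay}, right has 2 {lime, elm}.
    Root bay: left subtree has 4 nodes {kale, ash, rose, hop}, right has 0 { }.
      Root kale: left subtree has 0 nodes { }, right has 3 {ash, rose, hop}.
        Root ash: left subtree has 0 nodes { }, right has 2 {rose, hop}.
          Root rose: left subtree has 0 nodes { }, right has 1 {hop}.
    Root elm: left subtree has 1 node {lime}, right has 0 { }.
  Root reed: left subtree has 2 nodes {yew, fir}, right has 1 {fern}.
    Root fir: left subtree has 1 node {yew}, right has 0 { }.

mint moss bay kale ash rose hop elm lime reed fir yew fern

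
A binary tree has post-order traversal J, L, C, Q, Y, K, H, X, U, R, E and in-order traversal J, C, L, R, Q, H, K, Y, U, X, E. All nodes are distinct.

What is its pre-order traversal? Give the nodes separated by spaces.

The last element of post-order is the root; it splits in-order into left and right subtrees.
Root E: left subtree has 10 nodes {J, C, L, R, Q, H, K, Y, U, X}, right has 0 { }.
  Root R: left subtree has 3 nodes {J, C, L}, right has 6 {Q, H, K, Y, U, X}.
    Root C: left subtree has 1 node {J}, right has 1 {L}.
    Root U: left subtree has 4 nodes {Q, H, K, Y}, right has 1 {X}.
      Root H: left subtree has 1 node {Q}, right has 2 {K, Y}.
        Root K: left subtree has 0 nodes { }, right has 1 {Y}.

E R C J L U H Q K Y X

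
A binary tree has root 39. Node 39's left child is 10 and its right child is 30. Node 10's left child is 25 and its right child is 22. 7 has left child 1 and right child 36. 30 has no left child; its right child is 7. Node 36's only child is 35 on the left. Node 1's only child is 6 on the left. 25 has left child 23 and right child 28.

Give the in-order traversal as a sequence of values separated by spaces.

In-order visits the left subtree, then the node, then the right subtree.
At 39: go left to 10.
  At 10: go left to 25.
    At 25: go left to 23.
      23 is a leaf — visit 23.
    Visit 25.
    At 25: go right to 28.
      28 is a leaf — visit 28.
  Visit 10.
  At 10: go right to 22.
    22 is a leaf — visit 22.
Visit 39.
At 39: go right to 30.
  At 30: no left child.
  Visit 30.
  At 30: go right to 7.
    At 7: go left to 1.
      At 1: go left to 6.
        6 is a leaf — visit 6.
      Visit 1.
      At 1: no right child.
    Visit 7.
    At 7: go right to 36.
      At 36: go left to 35.
        35 is a leaf — visit 35.
      Visit 36.
      At 36: no right child.

23 25 28 10 22 39 30 6 1 7 35 36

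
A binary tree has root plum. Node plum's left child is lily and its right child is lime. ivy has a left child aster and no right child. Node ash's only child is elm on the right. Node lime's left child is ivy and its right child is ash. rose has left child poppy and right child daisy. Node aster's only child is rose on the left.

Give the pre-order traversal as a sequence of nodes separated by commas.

Pre-order visits the node, then its left subtree, then its right subtree.
Visit plum.
At plum: go left to lily.
  lily is a leaf — visit lily.
At plum: go right to lime.
  Visit lime.
  At lime: go left to ivy.
    Visit ivy.
    At ivy: go left to aster.
      Visit aster.
      At aster: go left to rose.
        Visit rose.
        At rose: go left to poppy.
          poppy is a leaf — visit poppy.
        At rose: go right to daisy.
          daisy is a leaf — visit daisy.
      At aster: no right child.
    At ivy: no right child.
  At lime: go right to ash.
    Visit ash.
    At ash: no left child.
    At ash: go right to elm.
      elm is a leaf — visit elm.

plum, lily, lime, ivy, aster, rose, poppy, daisy, ash, elm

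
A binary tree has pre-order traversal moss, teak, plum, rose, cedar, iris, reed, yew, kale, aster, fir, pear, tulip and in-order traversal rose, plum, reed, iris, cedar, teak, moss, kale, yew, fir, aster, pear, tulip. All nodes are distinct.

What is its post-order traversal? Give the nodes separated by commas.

The first element of pre-order is the root; it splits in-order into left and right subtrees.
Root moss: left subtree has 6 nodes {rose, plum, reed, iris, cedar, teak}, right has 6 {kale, yew, fir, aster, pear, tulip}.
  Root teak: left subtree has 5 nodes {rose, plum, reed, iris, cedar}, right has 0 { }.
    Root plum: left subtree has 1 node {rose}, right has 3 {reed, iris, cedar}.
      Root cedar: left subtree has 2 nodes {reed, iris}, right has 0 { }.
        Root iris: left subtree has 1 node {reed}, right has 0 { }.
  Root yew: left subtree has 1 node {kale}, right has 4 {fir, aster, pear, tulip}.
    Root aster: left subtree has 1 node {fir}, right has 2 {pear, tulip}.
      Root pear: left subtree has 0 nodes { }, right has 1 {tulip}.

rose, reed, iris, cedar, plum, teak, kale, fir, tulip, pear, aster, yew, moss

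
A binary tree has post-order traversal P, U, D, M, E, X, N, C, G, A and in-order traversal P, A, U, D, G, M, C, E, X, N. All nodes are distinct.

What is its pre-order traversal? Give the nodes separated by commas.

A, P, G, D, U, C, M, N, X, E

The last element of post-order is the root; it splits in-order into left and right subtrees.
Root A: left subtree has 1 node {P}, right has 8 {U, D, G, M, C, E, X, N}.
  Root G: left subtree has 2 nodes {U, D}, right has 5 {M, C, E, X, N}.
    Root D: left subtree has 1 node {U}, right has 0 { }.
    Root C: left subtree has 1 node {M}, right has 3 {E, X, N}.
      Root N: left subtree has 2 nodes {E, X}, right has 0 { }.
        Root X: left subtree has 1 node {E}, right has 0 { }.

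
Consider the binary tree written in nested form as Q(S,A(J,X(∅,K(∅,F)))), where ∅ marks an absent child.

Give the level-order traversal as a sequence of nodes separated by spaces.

Q S A J X K F

Level-order visits nodes level by level from the root, left to right within each level.
Level 0: Q
Level 1: S, A
Level 2: J, X
Level 3: K
Level 4: F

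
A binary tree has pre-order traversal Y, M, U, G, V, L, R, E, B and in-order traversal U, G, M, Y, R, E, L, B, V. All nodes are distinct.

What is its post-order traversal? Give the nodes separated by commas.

G, U, M, E, R, B, L, V, Y

The first element of pre-order is the root; it splits in-order into left and right subtrees.
Root Y: left subtree has 3 nodes {U, G, M}, right has 5 {R, E, L, B, V}.
  Root M: left subtree has 2 nodes {U, G}, right has 0 { }.
    Root U: left subtree has 0 nodes { }, right has 1 {G}.
  Root V: left subtree has 4 nodes {R, E, L, B}, right has 0 { }.
    Root L: left subtree has 2 nodes {R, E}, right has 1 {B}.
      Root R: left subtree has 0 nodes { }, right has 1 {E}.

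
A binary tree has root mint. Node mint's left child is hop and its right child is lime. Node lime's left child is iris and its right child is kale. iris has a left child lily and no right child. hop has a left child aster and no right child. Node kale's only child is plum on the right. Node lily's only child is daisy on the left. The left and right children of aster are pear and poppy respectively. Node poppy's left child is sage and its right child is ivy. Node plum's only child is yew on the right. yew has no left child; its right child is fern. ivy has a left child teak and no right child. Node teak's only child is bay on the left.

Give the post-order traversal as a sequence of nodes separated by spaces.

pear sage bay teak ivy poppy aster hop daisy lily iris fern yew plum kale lime mint

Post-order visits the left subtree, then the right subtree, then the node.
At mint: go left to hop.
  At hop: go left to aster.
    At aster: go left to pear.
      pear is a leaf — visit pear.
    At aster: go right to poppy.
      At poppy: go left to sage.
        sage is a leaf — visit sage.
      At poppy: go right to ivy.
        At ivy: go left to teak.
          At teak: go left to bay.
            bay is a leaf — visit bay.
          At teak: no right child.
          Visit teak.
        At ivy: no right child.
        Visit ivy.
      Visit poppy.
    Visit aster.
  At hop: no right child.
  Visit hop.
At mint: go right to lime.
  At lime: go left to iris.
    At iris: go left to lily.
      At lily: go left to daisy.
        daisy is a leaf — visit daisy.
      At lily: no right child.
      Visit lily.
    At iris: no right child.
    Visit iris.
  At lime: go right to kale.
    At kale: no left child.
    At kale: go right to plum.
      At plum: no left child.
      At plum: go right to yew.
        At yew: no left child.
        At yew: go right to fern.
          fern is a leaf — visit fern.
        Visit yew.
      Visit plum.
    Visit kale.
  Visit lime.
Visit mint.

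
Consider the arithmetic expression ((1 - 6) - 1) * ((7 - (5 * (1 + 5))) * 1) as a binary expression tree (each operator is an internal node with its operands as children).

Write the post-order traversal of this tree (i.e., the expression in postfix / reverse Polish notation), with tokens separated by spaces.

1 6 - 1 - 7 5 1 5 + * - 1 * *

Post-order on an expression tree gives postfix notation: for each operator, emit left operand, right operand, then the operator.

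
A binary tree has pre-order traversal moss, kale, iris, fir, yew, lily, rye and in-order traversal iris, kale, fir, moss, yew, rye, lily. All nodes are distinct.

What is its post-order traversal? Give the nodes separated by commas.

The first element of pre-order is the root; it splits in-order into left and right subtrees.
Root moss: left subtree has 3 nodes {iris, kale, fir}, right has 3 {yew, rye, lily}.
  Root kale: left subtree has 1 node {iris}, right has 1 {fir}.
  Root yew: left subtree has 0 nodes { }, right has 2 {rye, lily}.
    Root lily: left subtree has 1 node {rye}, right has 0 { }.

iris, fir, kale, rye, lily, yew, moss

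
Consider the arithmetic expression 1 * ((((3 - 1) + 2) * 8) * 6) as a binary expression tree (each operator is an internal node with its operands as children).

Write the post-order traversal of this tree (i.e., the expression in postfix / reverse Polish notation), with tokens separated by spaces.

1 3 1 - 2 + 8 * 6 * *

Post-order on an expression tree gives postfix notation: for each operator, emit left operand, right operand, then the operator.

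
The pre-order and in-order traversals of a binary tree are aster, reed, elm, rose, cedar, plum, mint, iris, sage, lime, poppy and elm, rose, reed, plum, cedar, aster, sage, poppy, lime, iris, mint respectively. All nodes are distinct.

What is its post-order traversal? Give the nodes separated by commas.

The first element of pre-order is the root; it splits in-order into left and right subtrees.
Root aster: left subtree has 5 nodes {elm, rose, reed, plum, cedar}, right has 5 {sage, poppy, lime, iris, mint}.
  Root reed: left subtree has 2 nodes {elm, rose}, right has 2 {plum, cedar}.
    Root elm: left subtree has 0 nodes { }, right has 1 {rose}.
    Root cedar: left subtree has 1 node {plum}, right has 0 { }.
  Root mint: left subtree has 4 nodes {sage, poppy, lime, iris}, right has 0 { }.
    Root iris: left subtree has 3 nodes {sage, poppy, lime}, right has 0 { }.
      Root sage: left subtree has 0 nodes { }, right has 2 {poppy, lime}.
        Root lime: left subtree has 1 node {poppy}, right has 0 { }.

rose, elm, plum, cedar, reed, poppy, lime, sage, iris, mint, aster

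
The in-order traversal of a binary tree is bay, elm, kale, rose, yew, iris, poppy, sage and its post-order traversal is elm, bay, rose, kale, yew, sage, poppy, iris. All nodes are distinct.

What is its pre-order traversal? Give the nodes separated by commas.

iris, yew, kale, bay, elm, rose, poppy, sage

The last element of post-order is the root; it splits in-order into left and right subtrees.
Root iris: left subtree has 5 nodes {bay, elm, kale, rose, yew}, right has 2 {poppy, sage}.
  Root yew: left subtree has 4 nodes {bay, elm, kale, rose}, right has 0 { }.
    Root kale: left subtree has 2 nodes {bay, elm}, right has 1 {rose}.
      Root bay: left subtree has 0 nodes { }, right has 1 {elm}.
  Root poppy: left subtree has 0 nodes { }, right has 1 {sage}.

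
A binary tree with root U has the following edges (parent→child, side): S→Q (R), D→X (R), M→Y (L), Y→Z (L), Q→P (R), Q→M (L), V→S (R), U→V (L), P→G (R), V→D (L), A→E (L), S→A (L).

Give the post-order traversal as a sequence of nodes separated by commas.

X, D, E, A, Z, Y, M, G, P, Q, S, V, U

Post-order visits the left subtree, then the right subtree, then the node.
At U: go left to V.
  At V: go left to D.
    At D: no left child.
    At D: go right to X.
      X is a leaf — visit X.
    Visit D.
  At V: go right to S.
    At S: go left to A.
      At A: go left to E.
        E is a leaf — visit E.
      At A: no right child.
      Visit A.
    At S: go right to Q.
      At Q: go left to M.
        At M: go left to Y.
          At Y: go left to Z.
            Z is a leaf — visit Z.
          At Y: no right child.
          Visit Y.
        At M: no right child.
        Visit M.
      At Q: go right to P.
        At P: no left child.
        At P: go right to G.
          G is a leaf — visit G.
        Visit P.
      Visit Q.
    Visit S.
  Visit V.
At U: no right child.
Visit U.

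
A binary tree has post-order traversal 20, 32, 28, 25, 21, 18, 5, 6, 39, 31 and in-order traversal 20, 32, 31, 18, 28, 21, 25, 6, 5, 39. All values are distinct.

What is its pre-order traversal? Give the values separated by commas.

31, 32, 20, 39, 6, 18, 21, 28, 25, 5

The last element of post-order is the root; it splits in-order into left and right subtrees.
Root 31: left subtree has 2 nodes {20, 32}, right has 7 {18, 28, 21, 25, 6, 5, 39}.
  Root 32: left subtree has 1 node {20}, right has 0 { }.
  Root 39: left subtree has 6 nodes {18, 28, 21, 25, 6, 5}, right has 0 { }.
    Root 6: left subtree has 4 nodes {18, 28, 21, 25}, right has 1 {5}.
      Root 18: left subtree has 0 nodes { }, right has 3 {28, 21, 25}.
        Root 21: left subtree has 1 node {28}, right has 1 {25}.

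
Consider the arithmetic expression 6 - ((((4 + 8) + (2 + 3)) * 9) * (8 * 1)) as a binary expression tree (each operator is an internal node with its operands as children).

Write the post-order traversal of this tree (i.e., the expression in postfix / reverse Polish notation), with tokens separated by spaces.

Post-order on an expression tree gives postfix notation: for each operator, emit left operand, right operand, then the operator.

6 4 8 + 2 3 + + 9 * 8 1 * * -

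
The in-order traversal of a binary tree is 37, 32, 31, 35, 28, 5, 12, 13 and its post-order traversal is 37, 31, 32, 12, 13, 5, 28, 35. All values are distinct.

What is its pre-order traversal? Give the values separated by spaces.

35 32 37 31 28 5 13 12

The last element of post-order is the root; it splits in-order into left and right subtrees.
Root 35: left subtree has 3 nodes {37, 32, 31}, right has 4 {28, 5, 12, 13}.
  Root 32: left subtree has 1 node {37}, right has 1 {31}.
  Root 28: left subtree has 0 nodes { }, right has 3 {5, 12, 13}.
    Root 5: left subtree has 0 nodes { }, right has 2 {12, 13}.
      Root 13: left subtree has 1 node {12}, right has 0 { }.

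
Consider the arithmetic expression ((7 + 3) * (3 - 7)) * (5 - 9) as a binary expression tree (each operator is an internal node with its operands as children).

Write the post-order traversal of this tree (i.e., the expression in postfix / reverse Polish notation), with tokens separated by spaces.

7 3 + 3 7 - * 5 9 - *

Post-order on an expression tree gives postfix notation: for each operator, emit left operand, right operand, then the operator.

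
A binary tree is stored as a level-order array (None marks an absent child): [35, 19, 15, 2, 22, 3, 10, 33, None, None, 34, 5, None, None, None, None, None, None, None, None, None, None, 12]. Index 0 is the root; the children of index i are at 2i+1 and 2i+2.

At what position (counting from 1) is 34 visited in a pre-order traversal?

Pre-order visits the node, then its left subtree, then its right subtree.
Visit 35.
At 35: go left to 19.
  Visit 19.
  At 19: go left to 2.
    Visit 2.
    At 2: go left to 33.
      33 is a leaf — visit 33.
    At 2: no right child.
  At 19: go right to 22.
    Visit 22.
    At 22: no left child.
    At 22: go right to 34.
      Visit 34.
      At 34: no left child.
      At 34: go right to 12.
        12 is a leaf — visit 12.
At 35: go right to 15.
  Visit 15.
  At 15: go left to 3.
    Visit 3.
    At 3: go left to 5.
      5 is a leaf — visit 5.
    At 3: no right child.
  At 15: go right to 10.
    10 is a leaf — visit 10.
Full pre-order sequence: 35, 19, 2, 33, 22, 34, 12, 15, 3, 5, 10.

6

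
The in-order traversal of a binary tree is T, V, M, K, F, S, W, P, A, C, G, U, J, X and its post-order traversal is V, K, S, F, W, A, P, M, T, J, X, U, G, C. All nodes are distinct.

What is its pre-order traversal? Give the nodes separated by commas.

The last element of post-order is the root; it splits in-order into left and right subtrees.
Root C: left subtree has 9 nodes {T, V, M, K, F, S, W, P, A}, right has 4 {G, U, J, X}.
  Root T: left subtree has 0 nodes { }, right has 8 {V, M, K, F, S, W, P, A}.
    Root M: left subtree has 1 node {V}, right has 6 {K, F, S, W, P, A}.
      Root P: left subtree has 4 nodes {K, F, S, W}, right has 1 {A}.
        Root W: left subtree has 3 nodes {K, F, S}, right has 0 { }.
          Root F: left subtree has 1 node {K}, right has 1 {S}.
  Root G: left subtree has 0 nodes { }, right has 3 {U, J, X}.
    Root U: left subtree has 0 nodes { }, right has 2 {J, X}.
      Root X: left subtree has 1 node {J}, right has 0 { }.

C, T, M, V, P, W, F, K, S, A, G, U, X, J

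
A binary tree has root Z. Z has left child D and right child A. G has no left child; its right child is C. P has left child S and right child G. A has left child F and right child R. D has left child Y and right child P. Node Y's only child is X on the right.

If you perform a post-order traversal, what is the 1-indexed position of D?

Post-order visits the left subtree, then the right subtree, then the node.
At Z: go left to D.
  At D: go left to Y.
    At Y: no left child.
    At Y: go right to X.
      X is a leaf — visit X.
    Visit Y.
  At D: go right to P.
    At P: go left to S.
      S is a leaf — visit S.
    At P: go right to G.
      At G: no left child.
      At G: go right to C.
        C is a leaf — visit C.
      Visit G.
    Visit P.
  Visit D.
At Z: go right to A.
  At A: go left to F.
    F is a leaf — visit F.
  At A: go right to R.
    R is a leaf — visit R.
  Visit A.
Visit Z.
Full post-order sequence: X, Y, S, C, G, P, D, F, R, A, Z.

7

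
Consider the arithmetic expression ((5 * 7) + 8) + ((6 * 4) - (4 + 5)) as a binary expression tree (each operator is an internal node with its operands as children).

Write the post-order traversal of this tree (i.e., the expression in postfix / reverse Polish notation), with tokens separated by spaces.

5 7 * 8 + 6 4 * 4 5 + - +

Post-order on an expression tree gives postfix notation: for each operator, emit left operand, right operand, then the operator.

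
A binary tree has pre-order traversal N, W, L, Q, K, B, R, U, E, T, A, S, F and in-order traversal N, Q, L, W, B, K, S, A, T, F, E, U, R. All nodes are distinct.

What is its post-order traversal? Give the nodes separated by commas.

Q, L, B, S, A, F, T, E, U, R, K, W, N

The first element of pre-order is the root; it splits in-order into left and right subtrees.
Root N: left subtree has 0 nodes { }, right has 12 {Q, L, W, B, K, S, A, T, F, E, U, R}.
  Root W: left subtree has 2 nodes {Q, L}, right has 9 {B, K, S, A, T, F, E, U, R}.
    Root L: left subtree has 1 node {Q}, right has 0 { }.
    Root K: left subtree has 1 node {B}, right has 7 {S, A, T, F, E, U, R}.
      Root R: left subtree has 6 nodes {S, A, T, F, E, U}, right has 0 { }.
        Root U: left subtree has 5 nodes {S, A, T, F, E}, right has 0 { }.
          Root E: left subtree has 4 nodes {S, A, T, F}, right has 0 { }.
            Root T: left subtree has 2 nodes {S, A}, right has 1 {F}.
              Root A: left subtree has 1 node {S}, right has 0 { }.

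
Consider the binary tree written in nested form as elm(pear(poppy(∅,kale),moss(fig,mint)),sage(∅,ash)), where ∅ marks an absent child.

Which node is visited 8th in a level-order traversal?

fig

Level-order visits nodes level by level from the root, left to right within each level.
Level 0: elm
Level 1: pear, sage
Level 2: poppy, moss, ash
Level 3: kale, fig, mint
Full level-order sequence: elm, pear, sage, poppy, moss, ash, kale, fig, mint.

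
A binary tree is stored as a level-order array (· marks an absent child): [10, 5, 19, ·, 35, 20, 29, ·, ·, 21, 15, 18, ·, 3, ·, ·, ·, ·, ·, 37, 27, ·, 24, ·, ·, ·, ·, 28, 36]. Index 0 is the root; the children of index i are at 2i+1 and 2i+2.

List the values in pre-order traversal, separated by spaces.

Pre-order visits the node, then its left subtree, then its right subtree.
Visit 10.
At 10: go left to 5.
  Visit 5.
  At 5: no left child.
  At 5: go right to 35.
    Visit 35.
    At 35: go left to 21.
      Visit 21.
      At 21: go left to 37.
        37 is a leaf — visit 37.
      At 21: go right to 27.
        27 is a leaf — visit 27.
    At 35: go right to 15.
      Visit 15.
      At 15: no left child.
      At 15: go right to 24.
        24 is a leaf — visit 24.
At 10: go right to 19.
  Visit 19.
  At 19: go left to 20.
    Visit 20.
    At 20: go left to 18.
      18 is a leaf — visit 18.
    At 20: no right child.
  At 19: go right to 29.
    Visit 29.
    At 29: go left to 3.
      Visit 3.
      At 3: go left to 28.
        28 is a leaf — visit 28.
      At 3: go right to 36.
        36 is a leaf — visit 36.
    At 29: no right child.

10 5 35 21 37 27 15 24 19 20 18 29 3 28 36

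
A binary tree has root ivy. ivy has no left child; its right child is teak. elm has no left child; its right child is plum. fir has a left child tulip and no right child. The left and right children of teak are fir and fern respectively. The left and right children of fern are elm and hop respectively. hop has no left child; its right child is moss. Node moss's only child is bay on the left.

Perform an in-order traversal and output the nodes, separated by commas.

ivy, tulip, fir, teak, elm, plum, fern, hop, bay, moss

In-order visits the left subtree, then the node, then the right subtree.
At ivy: no left child.
Visit ivy.
At ivy: go right to teak.
  At teak: go left to fir.
    At fir: go left to tulip.
      tulip is a leaf — visit tulip.
    Visit fir.
    At fir: no right child.
  Visit teak.
  At teak: go right to fern.
    At fern: go left to elm.
      At elm: no left child.
      Visit elm.
      At elm: go right to plum.
        plum is a leaf — visit plum.
    Visit fern.
    At fern: go right to hop.
      At hop: no left child.
      Visit hop.
      At hop: go right to moss.
        At moss: go left to bay.
          bay is a leaf — visit bay.
        Visit moss.
        At moss: no right child.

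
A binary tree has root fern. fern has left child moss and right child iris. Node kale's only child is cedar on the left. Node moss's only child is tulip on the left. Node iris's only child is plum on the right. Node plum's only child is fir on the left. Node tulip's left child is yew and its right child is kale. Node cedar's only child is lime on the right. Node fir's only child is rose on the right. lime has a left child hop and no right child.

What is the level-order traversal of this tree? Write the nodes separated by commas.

fern, moss, iris, tulip, plum, yew, kale, fir, cedar, rose, lime, hop

Level-order visits nodes level by level from the root, left to right within each level.
Level 0: fern
Level 1: moss, iris
Level 2: tulip, plum
Level 3: yew, kale, fir
Level 4: cedar, rose
Level 5: lime
Level 6: hop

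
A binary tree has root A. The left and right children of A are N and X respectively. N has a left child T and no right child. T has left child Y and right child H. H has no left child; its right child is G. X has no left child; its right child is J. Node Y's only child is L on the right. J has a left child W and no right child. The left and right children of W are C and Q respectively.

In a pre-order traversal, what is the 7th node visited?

Pre-order visits the node, then its left subtree, then its right subtree.
Visit A.
At A: go left to N.
  Visit N.
  At N: go left to T.
    Visit T.
    At T: go left to Y.
      Visit Y.
      At Y: no left child.
      At Y: go right to L.
        L is a leaf — visit L.
    At T: go right to H.
      Visit H.
      At H: no left child.
      At H: go right to G.
        G is a leaf — visit G.
  At N: no right child.
At A: go right to X.
  Visit X.
  At X: no left child.
  At X: go right to J.
    Visit J.
    At J: go left to W.
      Visit W.
      At W: go left to C.
        C is a leaf — visit C.
      At W: go right to Q.
        Q is a leaf — visit Q.
    At J: no right child.
Full pre-order sequence: A, N, T, Y, L, H, G, X, J, W, C, Q.

G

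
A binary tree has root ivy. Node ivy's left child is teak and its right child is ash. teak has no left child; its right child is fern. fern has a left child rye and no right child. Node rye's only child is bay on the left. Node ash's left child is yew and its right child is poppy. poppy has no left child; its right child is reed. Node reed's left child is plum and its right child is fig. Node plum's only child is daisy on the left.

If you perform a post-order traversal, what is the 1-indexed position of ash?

Post-order visits the left subtree, then the right subtree, then the node.
At ivy: go left to teak.
  At teak: no left child.
  At teak: go right to fern.
    At fern: go left to rye.
      At rye: go left to bay.
        bay is a leaf — visit bay.
      At rye: no right child.
      Visit rye.
    At fern: no right child.
    Visit fern.
  Visit teak.
At ivy: go right to ash.
  At ash: go left to yew.
    yew is a leaf — visit yew.
  At ash: go right to poppy.
    At poppy: no left child.
    At poppy: go right to reed.
      At reed: go left to plum.
        At plum: go left to daisy.
          daisy is a leaf — visit daisy.
        At plum: no right child.
        Visit plum.
      At reed: go right to fig.
        fig is a leaf — visit fig.
      Visit reed.
    Visit poppy.
  Visit ash.
Visit ivy.
Full post-order sequence: bay, rye, fern, teak, yew, daisy, plum, fig, reed, poppy, ash, ivy.

11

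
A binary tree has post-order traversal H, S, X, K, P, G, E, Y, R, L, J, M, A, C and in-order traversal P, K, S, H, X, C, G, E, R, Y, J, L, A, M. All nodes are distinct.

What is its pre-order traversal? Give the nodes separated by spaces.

C P K X S H A J R E G Y L M

The last element of post-order is the root; it splits in-order into left and right subtrees.
Root C: left subtree has 5 nodes {P, K, S, H, X}, right has 8 {G, E, R, Y, J, L, A, M}.
  Root P: left subtree has 0 nodes { }, right has 4 {K, S, H, X}.
    Root K: left subtree has 0 nodes { }, right has 3 {S, H, X}.
      Root X: left subtree has 2 nodes {S, H}, right has 0 { }.
        Root S: left subtree has 0 nodes { }, right has 1 {H}.
  Root A: left subtree has 6 nodes {G, E, R, Y, J, L}, right has 1 {M}.
    Root J: left subtree has 4 nodes {G, E, R, Y}, right has 1 {L}.
      Root R: left subtree has 2 nodes {G, E}, right has 1 {Y}.
        Root E: left subtree has 1 node {G}, right has 0 { }.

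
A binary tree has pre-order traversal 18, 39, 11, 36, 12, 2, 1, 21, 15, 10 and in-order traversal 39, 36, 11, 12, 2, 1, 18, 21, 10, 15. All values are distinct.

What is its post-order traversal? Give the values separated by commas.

The first element of pre-order is the root; it splits in-order into left and right subtrees.
Root 18: left subtree has 6 nodes {39, 36, 11, 12, 2, 1}, right has 3 {21, 10, 15}.
  Root 39: left subtree has 0 nodes { }, right has 5 {36, 11, 12, 2, 1}.
    Root 11: left subtree has 1 node {36}, right has 3 {12, 2, 1}.
      Root 12: left subtree has 0 nodes { }, right has 2 {2, 1}.
        Root 2: left subtree has 0 nodes { }, right has 1 {1}.
  Root 21: left subtree has 0 nodes { }, right has 2 {10, 15}.
    Root 15: left subtree has 1 node {10}, right has 0 { }.

36, 1, 2, 12, 11, 39, 10, 15, 21, 18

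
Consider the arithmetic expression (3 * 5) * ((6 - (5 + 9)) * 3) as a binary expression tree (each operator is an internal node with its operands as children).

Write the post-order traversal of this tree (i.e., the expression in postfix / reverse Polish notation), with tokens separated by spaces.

3 5 * 6 5 9 + - 3 * *

Post-order on an expression tree gives postfix notation: for each operator, emit left operand, right operand, then the operator.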